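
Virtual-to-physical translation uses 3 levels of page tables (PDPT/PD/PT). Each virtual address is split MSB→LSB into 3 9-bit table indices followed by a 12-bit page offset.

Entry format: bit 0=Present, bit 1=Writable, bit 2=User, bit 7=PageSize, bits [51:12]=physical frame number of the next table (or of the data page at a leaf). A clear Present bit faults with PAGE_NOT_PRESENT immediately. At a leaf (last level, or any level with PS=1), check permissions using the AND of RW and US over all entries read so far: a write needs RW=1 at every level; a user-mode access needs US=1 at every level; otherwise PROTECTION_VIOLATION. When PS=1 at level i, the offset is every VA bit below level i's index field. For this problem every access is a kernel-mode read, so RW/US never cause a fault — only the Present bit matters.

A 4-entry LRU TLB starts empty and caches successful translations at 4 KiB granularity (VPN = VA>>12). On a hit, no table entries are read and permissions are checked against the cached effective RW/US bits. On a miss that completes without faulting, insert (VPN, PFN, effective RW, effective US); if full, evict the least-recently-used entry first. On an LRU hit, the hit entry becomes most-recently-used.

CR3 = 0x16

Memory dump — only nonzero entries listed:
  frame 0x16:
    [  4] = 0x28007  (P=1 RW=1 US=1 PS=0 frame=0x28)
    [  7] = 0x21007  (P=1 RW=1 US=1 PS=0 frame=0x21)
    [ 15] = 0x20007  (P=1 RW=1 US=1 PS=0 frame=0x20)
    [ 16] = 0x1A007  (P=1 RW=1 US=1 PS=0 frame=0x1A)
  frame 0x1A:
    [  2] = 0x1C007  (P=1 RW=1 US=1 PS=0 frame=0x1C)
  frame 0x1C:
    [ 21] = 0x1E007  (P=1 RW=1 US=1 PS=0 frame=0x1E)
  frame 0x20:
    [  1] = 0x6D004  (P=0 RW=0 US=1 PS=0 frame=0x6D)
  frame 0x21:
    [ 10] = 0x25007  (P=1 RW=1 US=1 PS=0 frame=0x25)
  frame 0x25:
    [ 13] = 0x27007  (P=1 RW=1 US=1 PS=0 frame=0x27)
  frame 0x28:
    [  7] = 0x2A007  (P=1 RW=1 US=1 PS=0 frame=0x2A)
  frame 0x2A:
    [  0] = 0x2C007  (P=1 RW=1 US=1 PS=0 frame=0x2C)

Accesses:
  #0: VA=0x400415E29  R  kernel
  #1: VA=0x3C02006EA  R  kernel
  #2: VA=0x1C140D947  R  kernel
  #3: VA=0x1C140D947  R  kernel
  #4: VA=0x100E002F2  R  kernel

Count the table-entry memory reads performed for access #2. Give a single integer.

Walk each access:
#0 VA=0x400415E29 (r,kernel):
  L0: frame=0x16 idx=16 entry=0x1A007 [P=1 RW=1 US=1 PS=0]
  L1: frame=0x1A idx=2 entry=0x1C007 [P=1 RW=1 US=1 PS=0]
  L2: frame=0x1C idx=21 entry=0x1E007 [P=1 RW=1 US=1 PS=0]
  ✓ 0x1EE29  — 3 lookups
#1 VA=0x3C02006EA (r,kernel):
  L0: frame=0x16 idx=15 entry=0x20007 [P=1 RW=1 US=1 PS=0]
  L1: frame=0x20 idx=1 entry=0x6D004 [P=0 RW=0 US=1 PS=0]
  ✗ PAGE_NOT_PRESENT  [2 reads]
#2 VA=0x1C140D947 (r,kernel):
  L0: frame=0x16 idx=7 entry=0x21007 [P=1 RW=1 US=1 PS=0]
  L1: frame=0x21 idx=10 entry=0x25007 [P=1 RW=1 US=1 PS=0]
  L2: frame=0x25 idx=13 entry=0x27007 [P=1 RW=1 US=1 PS=0]
  ✓ 0x27947  — 3 lookups
#3 VA=0x1C140D947 (r,kernel):
  TLB hit vpn=0x1C140D → PA=0x27947
#4 VA=0x100E002F2 (r,kernel):
  L0: frame=0x16 idx=4 entry=0x28007 [P=1 RW=1 US=1 PS=0]
  L1: frame=0x28 idx=7 entry=0x2A007 [P=1 RW=1 US=1 PS=0]
  L2: frame=0x2A idx=0 entry=0x2C007 [P=1 RW=1 US=1 PS=0]
  ✓ 0x2C2F2  — 3 lookups

Entries read for #2: 3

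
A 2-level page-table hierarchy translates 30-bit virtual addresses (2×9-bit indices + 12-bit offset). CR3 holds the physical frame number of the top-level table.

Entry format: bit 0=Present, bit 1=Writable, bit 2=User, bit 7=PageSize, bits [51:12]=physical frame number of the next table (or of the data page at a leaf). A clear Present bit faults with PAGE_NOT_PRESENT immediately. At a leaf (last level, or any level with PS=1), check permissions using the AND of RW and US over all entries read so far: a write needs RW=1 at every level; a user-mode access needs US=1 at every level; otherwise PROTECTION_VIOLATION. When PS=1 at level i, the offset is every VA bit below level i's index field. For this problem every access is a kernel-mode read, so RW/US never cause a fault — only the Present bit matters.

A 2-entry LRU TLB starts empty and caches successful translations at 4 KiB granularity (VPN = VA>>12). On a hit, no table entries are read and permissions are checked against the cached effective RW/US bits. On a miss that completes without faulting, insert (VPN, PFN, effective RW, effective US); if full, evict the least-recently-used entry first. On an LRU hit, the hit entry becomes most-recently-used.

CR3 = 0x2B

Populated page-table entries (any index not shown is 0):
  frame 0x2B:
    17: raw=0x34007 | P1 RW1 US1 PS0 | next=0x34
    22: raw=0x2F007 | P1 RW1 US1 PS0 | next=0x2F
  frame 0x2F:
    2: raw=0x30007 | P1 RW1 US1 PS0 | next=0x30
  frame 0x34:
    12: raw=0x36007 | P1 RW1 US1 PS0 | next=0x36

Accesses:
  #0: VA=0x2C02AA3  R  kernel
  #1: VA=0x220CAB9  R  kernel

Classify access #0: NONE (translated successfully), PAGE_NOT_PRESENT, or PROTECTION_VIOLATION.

Trace:
#0 VA=0x2C02AA3 (r,kernel):
  lvl0: tbl 0x2B, slot 22 ⇒ 0x2F007 (P1/RW1/US1/PS0)
  lvl1: tbl 0x2F, slot 2 ⇒ 0x30007 (P1/RW1/US1/PS0)
  ⇒ phys 0x30AA3  [2 reads]
#1 VA=0x220CAB9 (r,kernel):
  lvl0: tbl 0x2B, slot 17 ⇒ 0x34007 (P1/RW1/US1/PS0)
  lvl1: tbl 0x34, slot 12 ⇒ 0x36007 (P1/RW1/US1/PS0)
  ⇒ phys 0x36AB9  [2 reads]

Access #0 fault: NONE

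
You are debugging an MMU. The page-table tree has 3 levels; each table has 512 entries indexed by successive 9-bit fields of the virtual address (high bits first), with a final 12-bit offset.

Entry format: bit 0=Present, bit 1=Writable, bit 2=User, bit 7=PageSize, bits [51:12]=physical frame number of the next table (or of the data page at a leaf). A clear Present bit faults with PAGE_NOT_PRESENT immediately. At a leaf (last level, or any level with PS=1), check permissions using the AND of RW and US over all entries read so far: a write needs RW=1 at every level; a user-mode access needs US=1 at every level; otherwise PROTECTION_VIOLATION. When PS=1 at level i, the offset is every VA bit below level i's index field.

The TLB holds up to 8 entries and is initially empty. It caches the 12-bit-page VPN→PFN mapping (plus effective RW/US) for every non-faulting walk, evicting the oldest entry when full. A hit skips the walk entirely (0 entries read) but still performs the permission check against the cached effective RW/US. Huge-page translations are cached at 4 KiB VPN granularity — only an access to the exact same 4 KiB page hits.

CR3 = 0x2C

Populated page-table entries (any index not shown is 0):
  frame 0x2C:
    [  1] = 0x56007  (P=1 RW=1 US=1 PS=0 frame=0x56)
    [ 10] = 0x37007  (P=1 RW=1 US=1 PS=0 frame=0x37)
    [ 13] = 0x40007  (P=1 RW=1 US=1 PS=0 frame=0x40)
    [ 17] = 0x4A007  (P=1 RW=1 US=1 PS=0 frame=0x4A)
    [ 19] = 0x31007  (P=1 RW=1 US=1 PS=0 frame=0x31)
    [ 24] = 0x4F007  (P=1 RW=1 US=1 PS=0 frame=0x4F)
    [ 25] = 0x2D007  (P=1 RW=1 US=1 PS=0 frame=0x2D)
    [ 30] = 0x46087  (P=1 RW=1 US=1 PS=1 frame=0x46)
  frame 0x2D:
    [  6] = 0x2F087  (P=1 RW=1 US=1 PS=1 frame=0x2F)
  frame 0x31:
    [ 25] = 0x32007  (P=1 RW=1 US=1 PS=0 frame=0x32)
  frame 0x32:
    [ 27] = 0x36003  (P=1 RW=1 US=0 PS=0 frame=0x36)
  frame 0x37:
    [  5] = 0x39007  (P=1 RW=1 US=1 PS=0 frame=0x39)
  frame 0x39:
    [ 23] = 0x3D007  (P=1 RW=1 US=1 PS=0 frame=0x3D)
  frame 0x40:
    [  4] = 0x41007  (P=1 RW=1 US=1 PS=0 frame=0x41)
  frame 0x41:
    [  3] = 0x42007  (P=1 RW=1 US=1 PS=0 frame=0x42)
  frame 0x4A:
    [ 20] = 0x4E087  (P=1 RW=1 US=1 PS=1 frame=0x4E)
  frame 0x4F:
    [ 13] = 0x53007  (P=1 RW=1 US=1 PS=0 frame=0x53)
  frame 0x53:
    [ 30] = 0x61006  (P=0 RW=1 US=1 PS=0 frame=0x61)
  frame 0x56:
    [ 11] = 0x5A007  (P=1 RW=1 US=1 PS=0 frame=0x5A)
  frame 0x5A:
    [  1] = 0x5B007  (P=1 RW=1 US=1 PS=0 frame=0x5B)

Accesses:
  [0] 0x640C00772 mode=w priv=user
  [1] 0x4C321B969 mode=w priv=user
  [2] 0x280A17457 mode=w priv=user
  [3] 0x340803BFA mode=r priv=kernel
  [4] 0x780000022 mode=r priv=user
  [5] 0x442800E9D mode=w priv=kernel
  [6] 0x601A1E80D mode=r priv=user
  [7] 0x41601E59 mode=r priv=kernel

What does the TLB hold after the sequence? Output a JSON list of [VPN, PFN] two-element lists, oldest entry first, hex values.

Per-access translation:
#0 VA=0x640C00772 (w,user):
  L0: frame=0x2C idx=25 entry=0x2D007 [P=1 RW=1 US=1 PS=0]
  L1: frame=0x2D idx=6 entry=0x2F087 [P=1 RW=1 US=1 PS=1]
  → PA=0x2F772 (huge @L1)  (2 entries read)
#1 VA=0x4C321B969 (w,user):
  L0: frame=0x2C idx=19 entry=0x31007 [P=1 RW=1 US=1 PS=0]
  L1: frame=0x31 idx=25 entry=0x32007 [P=1 RW=1 US=1 PS=0]
  L2: frame=0x32 idx=27 entry=0x36003 [P=1 RW=1 US=0 PS=0]
  → PROTECTION_VIOLATION  (3 entries read)
#2 VA=0x280A17457 (w,user):
  L0: frame=0x2C idx=10 entry=0x37007 [P=1 RW=1 US=1 PS=0]
  L1: frame=0x37 idx=5 entry=0x39007 [P=1 RW=1 US=1 PS=0]
  L2: frame=0x39 idx=23 entry=0x3D007 [P=1 RW=1 US=1 PS=0]
  → PA=0x3D457  (3 entries read)
#3 VA=0x340803BFA (r,kernel):
  L0: frame=0x2C idx=13 entry=0x40007 [P=1 RW=1 US=1 PS=0]
  L1: frame=0x40 idx=4 entry=0x41007 [P=1 RW=1 US=1 PS=0]
  L2: frame=0x41 idx=3 entry=0x42007 [P=1 RW=1 US=1 PS=0]
  → PA=0x42BFA  (3 entries read)
#4 VA=0x780000022 (r,user):
  L0: frame=0x2C idx=30 entry=0x46087 [P=1 RW=1 US=1 PS=1]
  → PA=0x46022 (huge @L0)  (1 entries read)
#5 VA=0x442800E9D (w,kernel):
  L0: frame=0x2C idx=17 entry=0x4A007 [P=1 RW=1 US=1 PS=0]
  L1: frame=0x4A idx=20 entry=0x4E087 [P=1 RW=1 US=1 PS=1]
  → PA=0x4EE9D (huge @L1)  (2 entries read)
#6 VA=0x601A1E80D (r,user):
  L0: frame=0x2C idx=24 entry=0x4F007 [P=1 RW=1 US=1 PS=0]
  L1: frame=0x4F idx=13 entry=0x53007 [P=1 RW=1 US=1 PS=0]
  L2: frame=0x53 idx=30 entry=0x61006 [P=0 RW=1 US=1 PS=0]
  → PAGE_NOT_PRESENT  (3 entries read)
#7 VA=0x41601E59 (r,kernel):
  L0: frame=0x2C idx=1 entry=0x56007 [P=1 RW=1 US=1 PS=0]
  L1: frame=0x56 idx=11 entry=0x5A007 [P=1 RW=1 US=1 PS=0]
  L2: frame=0x5A idx=1 entry=0x5B007 [P=1 RW=1 US=1 PS=0]
  → PA=0x5BE59  (3 entries read)

TLB: [["0x640C00", "0x2F"], ["0x280A17", "0x3D"], ["0x340803", "0x42"], ["0x780000", "0x46"], ["0x442800", "0x4E"], ["0x41601", "0x5B"]]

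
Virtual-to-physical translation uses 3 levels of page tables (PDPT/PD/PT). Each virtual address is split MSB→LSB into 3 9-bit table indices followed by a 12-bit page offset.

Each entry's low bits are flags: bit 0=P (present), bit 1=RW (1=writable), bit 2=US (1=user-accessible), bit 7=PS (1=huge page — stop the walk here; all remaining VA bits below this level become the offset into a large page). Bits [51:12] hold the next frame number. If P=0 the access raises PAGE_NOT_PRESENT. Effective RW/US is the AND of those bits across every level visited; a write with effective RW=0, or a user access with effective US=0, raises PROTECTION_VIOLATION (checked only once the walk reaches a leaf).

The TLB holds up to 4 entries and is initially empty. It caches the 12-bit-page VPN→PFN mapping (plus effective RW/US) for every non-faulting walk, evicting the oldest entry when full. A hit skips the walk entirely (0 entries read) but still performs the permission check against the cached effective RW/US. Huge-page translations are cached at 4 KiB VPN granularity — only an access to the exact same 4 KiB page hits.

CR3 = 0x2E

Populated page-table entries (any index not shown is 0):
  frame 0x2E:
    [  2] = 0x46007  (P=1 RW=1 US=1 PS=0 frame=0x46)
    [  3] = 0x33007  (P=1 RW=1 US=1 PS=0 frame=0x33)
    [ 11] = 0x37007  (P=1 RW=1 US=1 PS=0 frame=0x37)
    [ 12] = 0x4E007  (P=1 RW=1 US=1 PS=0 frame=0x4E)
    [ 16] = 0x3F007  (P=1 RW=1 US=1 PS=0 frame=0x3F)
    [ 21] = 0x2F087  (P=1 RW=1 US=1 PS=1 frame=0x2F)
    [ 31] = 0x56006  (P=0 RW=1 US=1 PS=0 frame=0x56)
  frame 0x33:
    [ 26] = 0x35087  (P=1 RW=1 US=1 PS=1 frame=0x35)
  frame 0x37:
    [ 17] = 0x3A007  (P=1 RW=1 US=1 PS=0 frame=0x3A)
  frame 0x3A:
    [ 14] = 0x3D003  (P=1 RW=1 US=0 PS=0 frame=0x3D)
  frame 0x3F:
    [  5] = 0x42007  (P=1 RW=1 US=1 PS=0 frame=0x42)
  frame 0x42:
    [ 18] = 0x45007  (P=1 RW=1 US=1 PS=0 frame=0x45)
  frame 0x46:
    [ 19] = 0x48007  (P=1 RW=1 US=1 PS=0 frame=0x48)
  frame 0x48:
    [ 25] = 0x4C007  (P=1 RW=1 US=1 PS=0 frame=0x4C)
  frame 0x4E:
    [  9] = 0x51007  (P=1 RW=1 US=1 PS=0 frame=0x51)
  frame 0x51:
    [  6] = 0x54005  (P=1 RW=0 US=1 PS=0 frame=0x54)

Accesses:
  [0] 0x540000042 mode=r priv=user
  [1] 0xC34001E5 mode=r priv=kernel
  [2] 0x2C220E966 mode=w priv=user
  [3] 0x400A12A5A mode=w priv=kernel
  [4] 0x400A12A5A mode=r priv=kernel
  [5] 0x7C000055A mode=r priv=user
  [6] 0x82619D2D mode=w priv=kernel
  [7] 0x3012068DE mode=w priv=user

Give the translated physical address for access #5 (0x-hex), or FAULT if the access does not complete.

Walk each access:
#0 VA=0x540000042 (r,user):
  lvl0: tbl 0x2E, slot 21 ⇒ 0x2F087 (P1/RW1/US1/PS1)
  ✓ 0x2F042 (huge @L0)  — 1 lookups
#1 VA=0xC34001E5 (r,kernel):
  lvl0: tbl 0x2E, slot 3 ⇒ 0x33007 (P1/RW1/US1/PS0)
  lvl1: tbl 0x33, slot 26 ⇒ 0x35087 (P1/RW1/US1/PS1)
  ✓ 0x351E5 (huge @L1)  — 2 lookups
#2 VA=0x2C220E966 (w,user):
  lvl0: tbl 0x2E, slot 11 ⇒ 0x37007 (P1/RW1/US1/PS0)
  lvl1: tbl 0x37, slot 17 ⇒ 0x3A007 (P1/RW1/US1/PS0)
  lvl2: tbl 0x3A, slot 14 ⇒ 0x3D003 (P1/RW1/US0/PS0)
  → PROTECTION_VIOLATION  (3 entries read)
#3 VA=0x400A12A5A (w,kernel):
  lvl0: tbl 0x2E, slot 16 ⇒ 0x3F007 (P1/RW1/US1/PS0)
  lvl1: tbl 0x3F, slot 5 ⇒ 0x42007 (P1/RW1/US1/PS0)
  lvl2: tbl 0x42, slot 18 ⇒ 0x45007 (P1/RW1/US1/PS0)
  ✓ 0x45A5A  — 3 lookups
#4 VA=0x400A12A5A (r,kernel):
  TLB hit vpn=0x400A12 → PA=0x45A5A
#5 VA=0x7C000055A (r,user):
  lvl0: tbl 0x2E, slot 31 ⇒ 0x56006 (P0/RW1/US1/PS0)
  → PAGE_NOT_PRESENT  (1 entries read)
#6 VA=0x82619D2D (w,kernel):
  lvl0: tbl 0x2E, slot 2 ⇒ 0x46007 (P1/RW1/US1/PS0)
  lvl1: tbl 0x46, slot 19 ⇒ 0x48007 (P1/RW1/US1/PS0)
  lvl2: tbl 0x48, slot 25 ⇒ 0x4C007 (P1/RW1/US1/PS0)
  ✓ 0x4CD2D  — 3 lookups
#7 VA=0x3012068DE (w,user):
  lvl0: tbl 0x2E, slot 12 ⇒ 0x4E007 (P1/RW1/US1/PS0)
  lvl1: tbl 0x4E, slot 9 ⇒ 0x51007 (P1/RW1/US1/PS0)
  lvl2: tbl 0x51, slot 6 ⇒ 0x54005 (P1/RW0/US1/PS0)
  → PROTECTION_VIOLATION  (3 entries read)

Access #5 PA: FAULT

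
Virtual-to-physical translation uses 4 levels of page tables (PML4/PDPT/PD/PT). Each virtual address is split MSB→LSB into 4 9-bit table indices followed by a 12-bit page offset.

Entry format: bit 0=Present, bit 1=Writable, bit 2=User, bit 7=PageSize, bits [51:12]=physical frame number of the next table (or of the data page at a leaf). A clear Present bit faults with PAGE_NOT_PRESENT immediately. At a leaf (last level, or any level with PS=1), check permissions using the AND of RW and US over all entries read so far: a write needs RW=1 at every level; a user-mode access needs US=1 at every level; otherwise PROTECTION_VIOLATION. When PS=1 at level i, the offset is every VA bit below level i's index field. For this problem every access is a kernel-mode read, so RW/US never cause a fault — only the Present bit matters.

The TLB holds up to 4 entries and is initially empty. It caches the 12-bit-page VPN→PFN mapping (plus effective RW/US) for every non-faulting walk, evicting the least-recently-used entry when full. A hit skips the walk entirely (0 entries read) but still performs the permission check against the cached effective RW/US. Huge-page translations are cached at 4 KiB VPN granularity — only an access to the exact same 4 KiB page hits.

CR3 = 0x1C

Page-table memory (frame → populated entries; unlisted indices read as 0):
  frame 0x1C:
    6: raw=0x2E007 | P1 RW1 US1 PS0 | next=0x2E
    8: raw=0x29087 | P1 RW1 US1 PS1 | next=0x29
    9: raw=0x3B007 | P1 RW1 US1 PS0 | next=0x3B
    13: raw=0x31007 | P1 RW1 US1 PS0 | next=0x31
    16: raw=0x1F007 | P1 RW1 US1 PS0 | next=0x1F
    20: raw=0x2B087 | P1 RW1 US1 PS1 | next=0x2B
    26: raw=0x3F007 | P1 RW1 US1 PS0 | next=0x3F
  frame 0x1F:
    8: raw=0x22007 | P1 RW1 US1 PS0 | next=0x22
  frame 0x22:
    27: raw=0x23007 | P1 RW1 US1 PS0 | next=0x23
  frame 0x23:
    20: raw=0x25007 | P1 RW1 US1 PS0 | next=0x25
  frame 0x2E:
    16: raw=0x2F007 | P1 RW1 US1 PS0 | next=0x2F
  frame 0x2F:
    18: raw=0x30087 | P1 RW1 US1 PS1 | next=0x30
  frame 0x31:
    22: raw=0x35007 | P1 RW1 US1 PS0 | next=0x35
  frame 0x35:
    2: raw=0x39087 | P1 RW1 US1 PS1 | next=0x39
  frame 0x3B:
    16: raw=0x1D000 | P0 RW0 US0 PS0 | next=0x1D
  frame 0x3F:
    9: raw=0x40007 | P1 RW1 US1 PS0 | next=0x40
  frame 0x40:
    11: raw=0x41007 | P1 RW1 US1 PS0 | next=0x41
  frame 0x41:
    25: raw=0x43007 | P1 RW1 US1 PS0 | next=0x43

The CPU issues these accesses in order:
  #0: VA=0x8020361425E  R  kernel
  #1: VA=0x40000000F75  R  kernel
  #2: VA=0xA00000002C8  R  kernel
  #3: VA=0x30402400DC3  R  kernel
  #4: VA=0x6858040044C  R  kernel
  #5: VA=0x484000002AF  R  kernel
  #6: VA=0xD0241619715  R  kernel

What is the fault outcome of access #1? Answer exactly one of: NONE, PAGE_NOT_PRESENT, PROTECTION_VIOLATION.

Trace:
#0 VA=0x8020361425E (r,kernel):
  [0] read 0x1C idx=16: raw=0x1F007 flags P=1 W=1 U=1 S=0
  [1] read 0x1F idx=8: raw=0x22007 flags P=1 W=1 U=1 S=0
  [2] read 0x22 idx=27: raw=0x23007 flags P=1 W=1 U=1 S=0
  [3] read 0x23 idx=20: raw=0x25007 flags P=1 W=1 U=1 S=0
  ⇒ phys 0x2525E  [4 reads]
#1 VA=0x40000000F75 (r,kernel):
  [0] read 0x1C idx=8: raw=0x29087 flags P=1 W=1 U=1 S=1
  ⇒ phys 0x29F75 (huge @L0)  [1 reads]
#2 VA=0xA00000002C8 (r,kernel):
  [0] read 0x1C idx=20: raw=0x2B087 flags P=1 W=1 U=1 S=1
  ⇒ phys 0x2B2C8 (huge @L0)  [1 reads]
#3 VA=0x30402400DC3 (r,kernel):
  [0] read 0x1C idx=6: raw=0x2E007 flags P=1 W=1 U=1 S=0
  [1] read 0x2E idx=16: raw=0x2F007 flags P=1 W=1 U=1 S=0
  [2] read 0x2F idx=18: raw=0x30087 flags P=1 W=1 U=1 S=1
  ⇒ phys 0x30DC3 (huge @L2)  [3 reads]
#4 VA=0x6858040044C (r,kernel):
  [0] read 0x1C idx=13: raw=0x31007 flags P=1 W=1 U=1 S=0
  [1] read 0x31 idx=22: raw=0x35007 flags P=1 W=1 U=1 S=0
  [2] read 0x35 idx=2: raw=0x39087 flags P=1 W=1 U=1 S=1
  ⇒ phys 0x3944C (huge @L2)  [3 reads]
#5 VA=0x484000002AF (r,kernel):
  [0] read 0x1C idx=9: raw=0x3B007 flags P=1 W=1 U=1 S=0
  [1] read 0x3B idx=16: raw=0x1D000 flags P=0 W=0 U=0 S=0
  ⇒ fault: PAGE_NOT_PRESENT  — 2 lookups
#6 VA=0xD0241619715 (r,kernel):
  [0] read 0x1C idx=26: raw=0x3F007 flags P=1 W=1 U=1 S=0
  [1] read 0x3F idx=9: raw=0x40007 flags P=1 W=1 U=1 S=0
  [2] read 0x40 idx=11: raw=0x41007 flags P=1 W=1 U=1 S=0
  [3] read 0x41 idx=25: raw=0x43007 flags P=1 W=1 U=1 S=0
  ⇒ phys 0x43715  [4 reads]

Access #1 fault: NONE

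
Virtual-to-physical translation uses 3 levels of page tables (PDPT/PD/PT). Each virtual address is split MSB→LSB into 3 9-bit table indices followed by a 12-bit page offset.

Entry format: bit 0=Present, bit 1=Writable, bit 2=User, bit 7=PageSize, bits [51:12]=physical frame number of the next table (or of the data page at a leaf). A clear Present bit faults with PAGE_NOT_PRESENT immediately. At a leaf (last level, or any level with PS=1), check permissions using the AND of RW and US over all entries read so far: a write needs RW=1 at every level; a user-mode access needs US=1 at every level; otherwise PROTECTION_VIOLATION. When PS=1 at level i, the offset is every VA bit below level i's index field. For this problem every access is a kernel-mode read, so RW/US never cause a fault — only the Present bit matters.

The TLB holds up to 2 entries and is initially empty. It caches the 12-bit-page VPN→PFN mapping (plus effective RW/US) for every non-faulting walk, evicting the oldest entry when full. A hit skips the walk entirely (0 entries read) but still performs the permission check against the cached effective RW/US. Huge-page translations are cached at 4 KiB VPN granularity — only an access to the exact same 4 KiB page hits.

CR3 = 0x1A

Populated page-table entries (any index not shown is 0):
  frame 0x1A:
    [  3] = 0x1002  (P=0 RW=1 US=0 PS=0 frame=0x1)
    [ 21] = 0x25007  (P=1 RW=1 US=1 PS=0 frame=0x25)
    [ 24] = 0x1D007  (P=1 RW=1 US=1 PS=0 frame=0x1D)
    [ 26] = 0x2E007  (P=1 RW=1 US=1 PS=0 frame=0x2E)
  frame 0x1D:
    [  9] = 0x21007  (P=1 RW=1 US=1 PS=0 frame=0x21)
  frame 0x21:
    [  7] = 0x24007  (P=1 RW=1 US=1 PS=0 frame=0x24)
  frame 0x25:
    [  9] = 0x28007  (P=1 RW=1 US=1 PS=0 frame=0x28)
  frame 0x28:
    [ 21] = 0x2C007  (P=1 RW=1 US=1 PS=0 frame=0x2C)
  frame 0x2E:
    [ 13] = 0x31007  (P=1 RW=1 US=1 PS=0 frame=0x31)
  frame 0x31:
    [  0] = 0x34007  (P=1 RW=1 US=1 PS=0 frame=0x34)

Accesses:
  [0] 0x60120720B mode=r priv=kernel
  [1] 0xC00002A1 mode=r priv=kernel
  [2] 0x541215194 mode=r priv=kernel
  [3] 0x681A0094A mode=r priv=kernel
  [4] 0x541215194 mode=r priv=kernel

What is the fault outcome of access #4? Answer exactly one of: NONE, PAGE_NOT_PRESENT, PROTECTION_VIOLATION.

Walk each access:
#0 VA=0x60120720B (r,kernel):
  L0 @0x1A[24] → 0x1D007  P=1,RW=1,US=1,PS=0
  L1 @0x1D[9] → 0x21007  P=1,RW=1,US=1,PS=0
  L2 @0x21[7] → 0x24007  P=1,RW=1,US=1,PS=0
  ✓ 0x2420B  — 3 lookups
#1 VA=0xC00002A1 (r,kernel):
  L0 @0x1A[3] → 0x1002  P=0,RW=1,US=0,PS=0
  ✗ PAGE_NOT_PRESENT  [1 reads]
#2 VA=0x541215194 (r,kernel):
  L0 @0x1A[21] → 0x25007  P=1,RW=1,US=1,PS=0
  L1 @0x25[9] → 0x28007  P=1,RW=1,US=1,PS=0
  L2 @0x28[21] → 0x2C007  P=1,RW=1,US=1,PS=0
  ✓ 0x2C194  — 3 lookups
#3 VA=0x681A0094A (r,kernel):
  L0 @0x1A[26] → 0x2E007  P=1,RW=1,US=1,PS=0
  L1 @0x2E[13] → 0x31007  P=1,RW=1,US=1,PS=0
  L2 @0x31[0] → 0x34007  P=1,RW=1,US=1,PS=0
  ✓ 0x3494A  — 3 lookups
#4 VA=0x541215194 (r,kernel):
  TLB hit vpn=0x541215 → PA=0x2C194

Access #4 fault: NONE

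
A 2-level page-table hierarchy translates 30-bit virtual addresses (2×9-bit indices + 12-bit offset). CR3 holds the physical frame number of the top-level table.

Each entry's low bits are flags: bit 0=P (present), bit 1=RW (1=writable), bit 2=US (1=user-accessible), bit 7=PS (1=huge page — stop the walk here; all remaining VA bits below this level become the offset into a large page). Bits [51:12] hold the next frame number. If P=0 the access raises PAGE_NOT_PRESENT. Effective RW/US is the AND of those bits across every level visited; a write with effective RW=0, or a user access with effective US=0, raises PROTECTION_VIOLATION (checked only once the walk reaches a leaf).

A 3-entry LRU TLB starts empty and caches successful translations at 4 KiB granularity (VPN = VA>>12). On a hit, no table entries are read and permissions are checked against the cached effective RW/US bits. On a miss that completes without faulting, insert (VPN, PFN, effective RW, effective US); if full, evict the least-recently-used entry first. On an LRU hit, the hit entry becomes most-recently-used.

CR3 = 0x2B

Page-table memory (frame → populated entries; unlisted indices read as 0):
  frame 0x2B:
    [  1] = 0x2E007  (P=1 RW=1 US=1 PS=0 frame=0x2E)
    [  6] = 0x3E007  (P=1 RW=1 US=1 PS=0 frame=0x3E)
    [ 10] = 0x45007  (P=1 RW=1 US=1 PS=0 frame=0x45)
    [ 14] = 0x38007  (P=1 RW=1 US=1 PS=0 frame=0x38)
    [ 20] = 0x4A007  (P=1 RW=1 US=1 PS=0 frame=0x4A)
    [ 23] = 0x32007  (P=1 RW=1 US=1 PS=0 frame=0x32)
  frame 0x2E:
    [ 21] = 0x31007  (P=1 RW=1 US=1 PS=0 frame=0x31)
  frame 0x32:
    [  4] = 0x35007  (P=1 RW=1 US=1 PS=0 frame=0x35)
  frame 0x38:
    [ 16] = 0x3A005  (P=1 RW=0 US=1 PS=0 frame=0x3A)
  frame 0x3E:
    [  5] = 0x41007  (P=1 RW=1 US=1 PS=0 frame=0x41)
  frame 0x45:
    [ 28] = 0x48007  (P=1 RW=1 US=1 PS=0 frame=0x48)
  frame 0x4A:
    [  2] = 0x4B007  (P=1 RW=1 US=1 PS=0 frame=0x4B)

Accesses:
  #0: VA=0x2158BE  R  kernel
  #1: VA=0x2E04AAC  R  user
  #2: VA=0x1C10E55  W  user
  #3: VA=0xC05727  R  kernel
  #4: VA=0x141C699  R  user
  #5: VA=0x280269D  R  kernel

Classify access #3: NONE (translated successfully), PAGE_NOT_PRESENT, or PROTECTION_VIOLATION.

Per-access translation:
#0 VA=0x2158BE (r,kernel):
  L0: frame=0x2B idx=1 entry=0x2E007 [P=1 RW=1 US=1 PS=0]
  L1: frame=0x2E idx=21 entry=0x31007 [P=1 RW=1 US=1 PS=0]
  ✓ 0x318BE  — 2 lookups
#1 VA=0x2E04AAC (r,user):
  L0: frame=0x2B idx=23 entry=0x32007 [P=1 RW=1 US=1 PS=0]
  L1: frame=0x32 idx=4 entry=0x35007 [P=1 RW=1 US=1 PS=0]
  ✓ 0x35AAC  — 2 lookups
#2 VA=0x1C10E55 (w,user):
  L0: frame=0x2B idx=14 entry=0x38007 [P=1 RW=1 US=1 PS=0]
  L1: frame=0x38 idx=16 entry=0x3A005 [P=1 RW=0 US=1 PS=0]
  ✗ PROTECTION_VIOLATION  [2 reads]
#3 VA=0xC05727 (r,kernel):
  L0: frame=0x2B idx=6 entry=0x3E007 [P=1 RW=1 US=1 PS=0]
  L1: frame=0x3E idx=5 entry=0x41007 [P=1 RW=1 US=1 PS=0]
  ✓ 0x41727  — 2 lookups
#4 VA=0x141C699 (r,user):
  L0: frame=0x2B idx=10 entry=0x45007 [P=1 RW=1 US=1 PS=0]
  L1: frame=0x45 idx=28 entry=0x48007 [P=1 RW=1 US=1 PS=0]
  ✓ 0x48699  — 2 lookups
#5 VA=0x280269D (r,kernel):
  L0: frame=0x2B idx=20 entry=0x4A007 [P=1 RW=1 US=1 PS=0]
  L1: frame=0x4A idx=2 entry=0x4B007 [P=1 RW=1 US=1 PS=0]
  ✓ 0x4B69D  — 2 lookups

Access #3 fault: NONE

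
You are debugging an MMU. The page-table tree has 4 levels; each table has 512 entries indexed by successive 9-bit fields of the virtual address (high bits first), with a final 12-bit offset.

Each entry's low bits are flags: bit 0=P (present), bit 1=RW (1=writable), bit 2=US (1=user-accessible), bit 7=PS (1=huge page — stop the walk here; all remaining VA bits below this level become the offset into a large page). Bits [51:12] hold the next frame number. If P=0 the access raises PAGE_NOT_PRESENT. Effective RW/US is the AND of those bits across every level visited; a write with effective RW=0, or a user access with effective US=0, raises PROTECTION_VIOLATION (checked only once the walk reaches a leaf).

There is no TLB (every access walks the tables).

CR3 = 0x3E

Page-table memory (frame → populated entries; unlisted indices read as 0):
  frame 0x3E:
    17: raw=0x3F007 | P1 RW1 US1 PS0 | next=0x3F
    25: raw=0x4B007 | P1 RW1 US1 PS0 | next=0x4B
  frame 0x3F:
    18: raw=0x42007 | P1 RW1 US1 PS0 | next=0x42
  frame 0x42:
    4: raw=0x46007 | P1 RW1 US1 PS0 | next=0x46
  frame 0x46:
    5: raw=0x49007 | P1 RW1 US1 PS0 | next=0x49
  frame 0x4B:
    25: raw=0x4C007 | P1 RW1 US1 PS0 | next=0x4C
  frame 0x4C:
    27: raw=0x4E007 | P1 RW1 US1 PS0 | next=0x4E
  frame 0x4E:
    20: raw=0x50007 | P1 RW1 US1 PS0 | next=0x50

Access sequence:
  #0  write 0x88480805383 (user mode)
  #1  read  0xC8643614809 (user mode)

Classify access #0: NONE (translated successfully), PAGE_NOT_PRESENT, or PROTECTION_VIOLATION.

Per-access translation:
#0 VA=0x88480805383 (w,user):
  lvl0: tbl 0x3E, slot 17 ⇒ 0x3F007 (P1/RW1/US1/PS0)
  lvl1: tbl 0x3F, slot 18 ⇒ 0x42007 (P1/RW1/US1/PS0)
  lvl2: tbl 0x42, slot 4 ⇒ 0x46007 (P1/RW1/US1/PS0)
  lvl3: tbl 0x46, slot 5 ⇒ 0x49007 (P1/RW1/US1/PS0)
  ⇒ phys 0x49383  [4 reads]
#1 VA=0xC8643614809 (r,user):
  lvl0: tbl 0x3E, slot 25 ⇒ 0x4B007 (P1/RW1/US1/PS0)
  lvl1: tbl 0x4B, slot 25 ⇒ 0x4C007 (P1/RW1/US1/PS0)
  lvl2: tbl 0x4C, slot 27 ⇒ 0x4E007 (P1/RW1/US1/PS0)
  lvl3: tbl 0x4E, slot 20 ⇒ 0x50007 (P1/RW1/US1/PS0)
  ⇒ phys 0x50809  [4 reads]

Access #0 fault: NONE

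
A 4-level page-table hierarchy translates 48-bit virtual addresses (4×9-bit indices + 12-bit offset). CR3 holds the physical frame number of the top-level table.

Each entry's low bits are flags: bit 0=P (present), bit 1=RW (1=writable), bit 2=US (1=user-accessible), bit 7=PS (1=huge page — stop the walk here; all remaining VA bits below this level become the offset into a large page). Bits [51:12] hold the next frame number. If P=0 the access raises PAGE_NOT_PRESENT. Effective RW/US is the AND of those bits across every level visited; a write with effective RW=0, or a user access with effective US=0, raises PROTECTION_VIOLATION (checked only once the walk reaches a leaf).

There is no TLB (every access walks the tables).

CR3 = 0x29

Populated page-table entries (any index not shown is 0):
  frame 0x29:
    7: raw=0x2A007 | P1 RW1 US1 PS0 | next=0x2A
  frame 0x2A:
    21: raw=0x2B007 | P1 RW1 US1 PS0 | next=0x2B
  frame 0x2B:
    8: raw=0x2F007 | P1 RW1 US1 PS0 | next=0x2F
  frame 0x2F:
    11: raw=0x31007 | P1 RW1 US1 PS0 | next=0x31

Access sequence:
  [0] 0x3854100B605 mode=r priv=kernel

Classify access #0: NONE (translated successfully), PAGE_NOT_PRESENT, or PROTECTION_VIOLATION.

Per-access translation:
#0 VA=0x3854100B605 (r,kernel):
  lvl0: tbl 0x29, slot 7 ⇒ 0x2A007 (P1/RW1/US1/PS0)
  lvl1: tbl 0x2A, slot 21 ⇒ 0x2B007 (P1/RW1/US1/PS0)
  lvl2: tbl 0x2B, slot 8 ⇒ 0x2F007 (P1/RW1/US1/PS0)
  lvl3: tbl 0x2F, slot 11 ⇒ 0x31007 (P1/RW1/US1/PS0)
  ✓ 0x31605  — 4 lookups

Access #0 fault: NONE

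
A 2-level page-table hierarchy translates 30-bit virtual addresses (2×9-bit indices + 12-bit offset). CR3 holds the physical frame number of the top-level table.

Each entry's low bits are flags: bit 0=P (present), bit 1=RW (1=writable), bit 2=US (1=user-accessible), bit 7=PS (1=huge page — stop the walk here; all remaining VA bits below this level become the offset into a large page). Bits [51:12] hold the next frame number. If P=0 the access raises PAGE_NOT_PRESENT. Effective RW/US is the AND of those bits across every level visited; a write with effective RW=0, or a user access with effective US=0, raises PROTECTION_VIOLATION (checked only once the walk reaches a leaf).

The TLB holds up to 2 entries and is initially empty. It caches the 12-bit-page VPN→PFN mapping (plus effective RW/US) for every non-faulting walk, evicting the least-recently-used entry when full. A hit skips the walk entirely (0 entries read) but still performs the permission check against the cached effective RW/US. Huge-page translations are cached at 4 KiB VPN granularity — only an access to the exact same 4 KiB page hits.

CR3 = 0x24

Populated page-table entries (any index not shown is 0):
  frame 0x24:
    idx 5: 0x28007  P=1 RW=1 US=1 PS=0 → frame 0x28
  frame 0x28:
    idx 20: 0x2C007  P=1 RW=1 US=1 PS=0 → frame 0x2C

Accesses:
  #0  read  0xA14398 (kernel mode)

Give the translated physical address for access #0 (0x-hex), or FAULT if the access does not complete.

Per-access translation:
#0 VA=0xA14398 (r,kernel):
  lvl0: tbl 0x24, slot 5 ⇒ 0x28007 (P1/RW1/US1/PS0)
  lvl1: tbl 0x28, slot 20 ⇒ 0x2C007 (P1/RW1/US1/PS0)
  ✓ 0x2C398  — 2 lookups

Access #0 PA: 0x2C398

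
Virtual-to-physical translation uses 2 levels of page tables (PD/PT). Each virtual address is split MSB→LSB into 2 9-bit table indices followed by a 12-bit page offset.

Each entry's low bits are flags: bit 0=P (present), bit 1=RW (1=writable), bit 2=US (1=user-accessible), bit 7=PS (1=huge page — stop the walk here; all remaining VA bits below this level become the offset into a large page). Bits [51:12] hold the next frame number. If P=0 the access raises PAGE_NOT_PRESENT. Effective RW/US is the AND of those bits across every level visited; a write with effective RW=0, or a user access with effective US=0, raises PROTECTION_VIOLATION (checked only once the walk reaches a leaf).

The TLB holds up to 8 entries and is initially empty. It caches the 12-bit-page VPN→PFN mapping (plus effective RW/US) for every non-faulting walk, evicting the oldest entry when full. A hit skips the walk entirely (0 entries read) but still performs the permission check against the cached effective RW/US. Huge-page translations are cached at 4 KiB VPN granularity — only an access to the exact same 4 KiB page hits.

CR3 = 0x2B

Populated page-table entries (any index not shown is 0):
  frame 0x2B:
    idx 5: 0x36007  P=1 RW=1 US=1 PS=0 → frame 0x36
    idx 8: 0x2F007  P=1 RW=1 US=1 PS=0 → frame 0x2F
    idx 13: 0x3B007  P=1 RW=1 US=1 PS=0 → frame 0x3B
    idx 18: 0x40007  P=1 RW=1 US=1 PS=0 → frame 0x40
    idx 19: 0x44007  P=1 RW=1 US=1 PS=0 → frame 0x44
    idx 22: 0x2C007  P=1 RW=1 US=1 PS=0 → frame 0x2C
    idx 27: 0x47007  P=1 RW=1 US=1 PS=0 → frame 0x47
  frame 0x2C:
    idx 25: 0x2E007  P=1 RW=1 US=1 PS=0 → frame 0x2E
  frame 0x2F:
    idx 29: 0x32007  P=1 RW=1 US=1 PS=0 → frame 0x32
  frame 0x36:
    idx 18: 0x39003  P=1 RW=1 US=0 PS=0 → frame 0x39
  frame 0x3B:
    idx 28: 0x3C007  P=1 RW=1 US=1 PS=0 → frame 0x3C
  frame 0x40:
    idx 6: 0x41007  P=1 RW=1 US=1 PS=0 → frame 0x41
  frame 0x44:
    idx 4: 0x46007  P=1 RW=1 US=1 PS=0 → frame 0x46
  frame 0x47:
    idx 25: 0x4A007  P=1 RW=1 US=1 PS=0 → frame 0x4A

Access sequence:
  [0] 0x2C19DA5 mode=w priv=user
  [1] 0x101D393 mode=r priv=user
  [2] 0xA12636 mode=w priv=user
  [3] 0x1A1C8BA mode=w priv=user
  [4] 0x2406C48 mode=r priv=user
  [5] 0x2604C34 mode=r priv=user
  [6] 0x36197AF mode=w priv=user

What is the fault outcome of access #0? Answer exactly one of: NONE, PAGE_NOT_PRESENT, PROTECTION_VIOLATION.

Walk each access:
#0 VA=0x2C19DA5 (w,user):
  lvl0: tbl 0x2B, slot 22 ⇒ 0x2C007 (P1/RW1/US1/PS0)
  lvl1: tbl 0x2C, slot 25 ⇒ 0x2E007 (P1/RW1/US1/PS0)
  ✓ 0x2EDA5  — 2 lookups
#1 VA=0x101D393 (r,user):
  lvl0: tbl 0x2B, slot 8 ⇒ 0x2F007 (P1/RW1/US1/PS0)
  lvl1: tbl 0x2F, slot 29 ⇒ 0x32007 (P1/RW1/US1/PS0)
  ✓ 0x32393  — 2 lookups
#2 VA=0xA12636 (w,user):
  lvl0: tbl 0x2B, slot 5 ⇒ 0x36007 (P1/RW1/US1/PS0)
  lvl1: tbl 0x36, slot 18 ⇒ 0x39003 (P1/RW1/US0/PS0)
  → PROTECTION_VIOLATION  (2 entries read)
#3 VA=0x1A1C8BA (w,user):
  lvl0: tbl 0x2B, slot 13 ⇒ 0x3B007 (P1/RW1/US1/PS0)
  lvl1: tbl 0x3B, slot 28 ⇒ 0x3C007 (P1/RW1/US1/PS0)
  ✓ 0x3C8BA  — 2 lookups
#4 VA=0x2406C48 (r,user):
  lvl0: tbl 0x2B, slot 18 ⇒ 0x40007 (P1/RW1/US1/PS0)
  lvl1: tbl 0x40, slot 6 ⇒ 0x41007 (P1/RW1/US1/PS0)
  ✓ 0x41C48  — 2 lookups
#5 VA=0x2604C34 (r,user):
  lvl0: tbl 0x2B, slot 19 ⇒ 0x44007 (P1/RW1/US1/PS0)
  lvl1: tbl 0x44, slot 4 ⇒ 0x46007 (P1/RW1/US1/PS0)
  ✓ 0x46C34  — 2 lookups
#6 VA=0x36197AF (w,user):
  lvl0: tbl 0x2B, slot 27 ⇒ 0x47007 (P1/RW1/US1/PS0)
  lvl1: tbl 0x47, slot 25 ⇒ 0x4A007 (P1/RW1/US1/PS0)
  ✓ 0x4A7AF  — 2 lookups

Access #0 fault: NONE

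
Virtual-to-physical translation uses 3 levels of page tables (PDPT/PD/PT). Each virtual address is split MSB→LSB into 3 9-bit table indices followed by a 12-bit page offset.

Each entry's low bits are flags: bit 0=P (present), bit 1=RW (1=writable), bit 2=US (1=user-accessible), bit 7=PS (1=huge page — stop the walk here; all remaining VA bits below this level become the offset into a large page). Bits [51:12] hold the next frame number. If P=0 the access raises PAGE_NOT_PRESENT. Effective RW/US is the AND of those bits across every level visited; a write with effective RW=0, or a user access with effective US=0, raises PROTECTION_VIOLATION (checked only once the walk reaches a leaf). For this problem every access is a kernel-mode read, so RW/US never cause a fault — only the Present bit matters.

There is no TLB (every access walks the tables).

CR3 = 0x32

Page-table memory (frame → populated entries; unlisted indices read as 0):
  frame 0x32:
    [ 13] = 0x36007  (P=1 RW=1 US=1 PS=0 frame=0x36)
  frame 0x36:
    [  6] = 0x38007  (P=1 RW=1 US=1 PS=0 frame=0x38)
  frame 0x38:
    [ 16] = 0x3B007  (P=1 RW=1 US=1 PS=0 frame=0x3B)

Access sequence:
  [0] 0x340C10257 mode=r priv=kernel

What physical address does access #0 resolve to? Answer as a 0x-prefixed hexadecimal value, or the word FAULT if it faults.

Per-access translation:
#0 VA=0x340C10257 (r,kernel):
  lvl0: tbl 0x32, slot 13 ⇒ 0x36007 (P1/RW1/US1/PS0)
  lvl1: tbl 0x36, slot 6 ⇒ 0x38007 (P1/RW1/US1/PS0)
  lvl2: tbl 0x38, slot 16 ⇒ 0x3B007 (P1/RW1/US1/PS0)
  → PA=0x3B257  (3 entries read)

Access #0 PA: 0x3B257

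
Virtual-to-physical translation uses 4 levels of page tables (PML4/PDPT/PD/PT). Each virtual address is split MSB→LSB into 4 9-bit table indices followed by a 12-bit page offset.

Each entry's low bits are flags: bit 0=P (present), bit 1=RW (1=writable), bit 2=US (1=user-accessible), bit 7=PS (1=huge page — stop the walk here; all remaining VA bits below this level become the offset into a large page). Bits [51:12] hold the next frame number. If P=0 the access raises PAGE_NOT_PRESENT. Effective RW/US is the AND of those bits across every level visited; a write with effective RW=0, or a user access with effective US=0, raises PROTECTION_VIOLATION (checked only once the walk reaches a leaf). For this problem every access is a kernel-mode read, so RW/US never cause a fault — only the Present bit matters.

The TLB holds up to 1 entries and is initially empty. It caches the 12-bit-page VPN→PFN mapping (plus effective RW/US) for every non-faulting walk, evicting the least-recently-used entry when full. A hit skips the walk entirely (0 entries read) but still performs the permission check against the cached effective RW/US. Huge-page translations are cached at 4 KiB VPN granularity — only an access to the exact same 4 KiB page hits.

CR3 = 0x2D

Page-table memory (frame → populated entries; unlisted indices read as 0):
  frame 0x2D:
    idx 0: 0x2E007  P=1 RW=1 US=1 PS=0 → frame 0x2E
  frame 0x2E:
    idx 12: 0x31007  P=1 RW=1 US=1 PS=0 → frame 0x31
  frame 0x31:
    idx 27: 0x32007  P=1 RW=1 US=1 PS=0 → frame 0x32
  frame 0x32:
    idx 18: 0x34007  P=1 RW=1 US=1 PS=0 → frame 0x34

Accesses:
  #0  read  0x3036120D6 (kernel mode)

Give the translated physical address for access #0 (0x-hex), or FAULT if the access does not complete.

Walk each access:
#0 VA=0x3036120D6 (r,kernel):
  L0: frame=0x2D idx=0 entry=0x2E007 [P=1 RW=1 US=1 PS=0]
  L1: frame=0x2E idx=12 entry=0x31007 [P=1 RW=1 US=1 PS=0]
  L2: frame=0x31 idx=27 entry=0x32007 [P=1 RW=1 US=1 PS=0]
  L3: frame=0x32 idx=18 entry=0x34007 [P=1 RW=1 US=1 PS=0]
  → PA=0x340D6  (4 entries read)

Access #0 PA: 0x340D6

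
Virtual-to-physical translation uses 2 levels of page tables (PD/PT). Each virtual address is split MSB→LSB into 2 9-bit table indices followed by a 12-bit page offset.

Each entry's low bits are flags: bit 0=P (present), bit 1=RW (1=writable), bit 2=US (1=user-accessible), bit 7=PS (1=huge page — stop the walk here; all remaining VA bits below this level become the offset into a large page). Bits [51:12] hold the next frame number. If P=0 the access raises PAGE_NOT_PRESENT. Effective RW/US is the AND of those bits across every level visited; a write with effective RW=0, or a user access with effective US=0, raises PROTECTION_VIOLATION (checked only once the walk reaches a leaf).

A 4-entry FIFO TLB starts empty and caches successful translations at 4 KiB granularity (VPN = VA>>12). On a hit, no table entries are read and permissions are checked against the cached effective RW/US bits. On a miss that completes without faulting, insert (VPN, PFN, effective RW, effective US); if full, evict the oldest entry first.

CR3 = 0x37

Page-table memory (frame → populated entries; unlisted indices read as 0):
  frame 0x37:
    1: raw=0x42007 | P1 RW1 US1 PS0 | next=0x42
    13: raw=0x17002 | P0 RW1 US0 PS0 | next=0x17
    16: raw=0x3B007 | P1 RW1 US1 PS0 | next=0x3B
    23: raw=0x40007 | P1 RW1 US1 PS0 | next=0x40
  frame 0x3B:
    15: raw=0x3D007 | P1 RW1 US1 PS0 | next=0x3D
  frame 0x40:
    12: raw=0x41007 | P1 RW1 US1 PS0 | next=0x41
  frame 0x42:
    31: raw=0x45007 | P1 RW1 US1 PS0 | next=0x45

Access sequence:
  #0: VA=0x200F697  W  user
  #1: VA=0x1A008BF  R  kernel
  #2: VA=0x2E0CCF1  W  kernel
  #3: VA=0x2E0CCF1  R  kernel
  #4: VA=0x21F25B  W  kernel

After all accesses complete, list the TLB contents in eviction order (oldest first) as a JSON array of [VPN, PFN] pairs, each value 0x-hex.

Walk each access:
#0 VA=0x200F697 (w,user):
  L0 @0x37[16] → 0x3B007  P=1,RW=1,US=1,PS=0
  L1 @0x3B[15] → 0x3D007  P=1,RW=1,US=1,PS=0
  → PA=0x3D697  (2 entries read)
#1 VA=0x1A008BF (r,kernel):
  L0 @0x37[13] → 0x17002  P=0,RW=1,US=0,PS=0
  → PAGE_NOT_PRESENT  (1 entries read)
#2 VA=0x2E0CCF1 (w,kernel):
  L0 @0x37[23] → 0x40007  P=1,RW=1,US=1,PS=0
  L1 @0x40[12] → 0x41007  P=1,RW=1,US=1,PS=0
  → PA=0x41CF1  (2 entries read)
#3 VA=0x2E0CCF1 (r,kernel):
  TLB hit vpn=0x2E0C → PA=0x41CF1
#4 VA=0x21F25B (w,kernel):
  L0 @0x37[1] → 0x42007  P=1,RW=1,US=1,PS=0
  L1 @0x42[31] → 0x45007  P=1,RW=1,US=1,PS=0
  → PA=0x4525B  (2 entries read)

TLB: [["0x200F", "0x3D"], ["0x2E0C", "0x41"], ["0x21F", "0x45"]]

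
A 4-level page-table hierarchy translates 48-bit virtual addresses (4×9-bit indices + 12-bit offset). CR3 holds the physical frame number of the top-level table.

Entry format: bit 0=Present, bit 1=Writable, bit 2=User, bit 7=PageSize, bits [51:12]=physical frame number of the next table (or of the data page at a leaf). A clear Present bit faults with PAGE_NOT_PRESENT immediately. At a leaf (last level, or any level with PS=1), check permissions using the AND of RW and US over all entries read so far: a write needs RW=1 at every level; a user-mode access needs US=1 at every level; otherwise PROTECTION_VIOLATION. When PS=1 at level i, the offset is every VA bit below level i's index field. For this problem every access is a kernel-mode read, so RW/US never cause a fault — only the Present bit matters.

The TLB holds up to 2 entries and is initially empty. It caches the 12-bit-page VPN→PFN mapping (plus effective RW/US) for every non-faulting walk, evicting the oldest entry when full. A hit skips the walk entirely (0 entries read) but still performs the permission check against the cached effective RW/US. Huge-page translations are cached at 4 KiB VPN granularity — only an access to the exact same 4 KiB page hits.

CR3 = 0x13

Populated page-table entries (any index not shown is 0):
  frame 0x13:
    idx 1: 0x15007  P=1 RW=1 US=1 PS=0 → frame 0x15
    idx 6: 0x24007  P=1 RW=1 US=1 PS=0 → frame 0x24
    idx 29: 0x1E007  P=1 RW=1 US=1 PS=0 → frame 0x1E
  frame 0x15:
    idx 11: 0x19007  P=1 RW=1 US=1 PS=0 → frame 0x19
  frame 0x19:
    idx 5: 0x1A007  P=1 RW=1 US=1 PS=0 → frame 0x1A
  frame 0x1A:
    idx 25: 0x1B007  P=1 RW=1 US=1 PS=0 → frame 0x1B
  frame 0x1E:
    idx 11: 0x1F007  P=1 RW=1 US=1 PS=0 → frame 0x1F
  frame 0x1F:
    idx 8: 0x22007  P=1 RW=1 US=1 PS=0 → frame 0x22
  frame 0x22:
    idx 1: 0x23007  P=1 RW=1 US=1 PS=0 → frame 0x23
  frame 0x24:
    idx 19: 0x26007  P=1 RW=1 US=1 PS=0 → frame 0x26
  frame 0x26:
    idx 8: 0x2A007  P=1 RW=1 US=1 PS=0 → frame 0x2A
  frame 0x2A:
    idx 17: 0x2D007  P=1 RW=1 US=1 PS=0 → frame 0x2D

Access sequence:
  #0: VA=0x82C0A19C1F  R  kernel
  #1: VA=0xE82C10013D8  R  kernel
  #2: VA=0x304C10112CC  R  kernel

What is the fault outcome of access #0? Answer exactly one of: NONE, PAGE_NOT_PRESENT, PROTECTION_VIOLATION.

Trace:
#0 VA=0x82C0A19C1F (r,kernel):
  [0] read 0x13 idx=1: raw=0x15007 flags P=1 W=1 U=1 S=0
  [1] read 0x15 idx=11: raw=0x19007 flags P=1 W=1 U=1 S=0
  [2] read 0x19 idx=5: raw=0x1A007 flags P=1 W=1 U=1 S=0
  [3] read 0x1A idx=25: raw=0x1B007 flags P=1 W=1 U=1 S=0
  → PA=0x1BC1F  (4 entries read)
#1 VA=0xE82C10013D8 (r,kernel):
  [0] read 0x13 idx=29: raw=0x1E007 flags P=1 W=1 U=1 S=0
  [1] read 0x1E idx=11: raw=0x1F007 flags P=1 W=1 U=1 S=0
  [2] read 0x1F idx=8: raw=0x22007 flags P=1 W=1 U=1 S=0
  [3] read 0x22 idx=1: raw=0x23007 flags P=1 W=1 U=1 S=0
  → PA=0x233D8  (4 entries read)
#2 VA=0x304C10112CC (r,kernel):
  [0] read 0x13 idx=6: raw=0x24007 flags P=1 W=1 U=1 S=0
  [1] read 0x24 idx=19: raw=0x26007 flags P=1 W=1 U=1 S=0
  [2] read 0x26 idx=8: raw=0x2A007 flags P=1 W=1 U=1 S=0
  [3] read 0x2A idx=17: raw=0x2D007 flags P=1 W=1 U=1 S=0
  → PA=0x2D2CC  (4 entries read)

Access #0 fault: NONE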